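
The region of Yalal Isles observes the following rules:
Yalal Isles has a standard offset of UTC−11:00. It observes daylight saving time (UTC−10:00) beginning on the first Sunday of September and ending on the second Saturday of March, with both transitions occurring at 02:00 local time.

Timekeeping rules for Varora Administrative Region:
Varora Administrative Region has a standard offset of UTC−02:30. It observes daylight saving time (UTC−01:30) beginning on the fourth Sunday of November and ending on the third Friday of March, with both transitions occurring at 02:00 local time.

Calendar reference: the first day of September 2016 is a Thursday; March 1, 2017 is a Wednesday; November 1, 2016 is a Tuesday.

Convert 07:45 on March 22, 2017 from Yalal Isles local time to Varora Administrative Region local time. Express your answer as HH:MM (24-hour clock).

16:15

1 September 2016 is a Thursday, so the first Sunday is September 4.
1 March 2017 is a Wednesday, so the first Saturday is March 4 and the second is March 11.
Daylight saving runs 4 September 2016 – 11 March 2017; March 22, 2017 is outside that window, so Yalal Isles is on standard time at UTC−11:00.
07:45 Yalal Isles + 11h = 18:45 UTC.
1 November 2016 is a Tuesday, so the first Sunday is November 6 and the fourth is November 27.
1 March 2017 is a Wednesday, so the first Friday is March 3 and the third is March 17.
At the standard offset (UTC−02:30), 18:45 UTC − 2h30m = 16:15 Varora Administrative Region standard time.
The standard-time date in Varora Administrative Region, March 22, 2017, does not fall between 27 November 2016 and 17 March 2017, so daylight saving is not in effect and Varora Administrative Region is at UTC−02:30.
18:45 UTC − 2h30m = 16:15 Varora Administrative Region.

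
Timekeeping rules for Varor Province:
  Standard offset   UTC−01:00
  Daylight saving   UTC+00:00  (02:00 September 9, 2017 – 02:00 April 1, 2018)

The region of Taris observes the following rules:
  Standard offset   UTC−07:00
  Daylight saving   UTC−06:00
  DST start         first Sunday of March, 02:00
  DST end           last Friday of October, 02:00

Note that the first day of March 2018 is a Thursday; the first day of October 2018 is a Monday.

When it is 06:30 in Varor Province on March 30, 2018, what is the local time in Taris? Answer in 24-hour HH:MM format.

Daylight saving runs 9 September 2017 – 1 April 2018; March 30, 2018 is inside that window, so Varor Province is at UTC+00:00.
06:30 Varor Province − 0h = 06:30 UTC.
1 March 2018 is a Thursday, so the first Sunday is March 4.
1 October 2018 is a Monday, so Fridays fall on 5, 12, 19, 26; the last is October 26.
At the standard offset (UTC−07:00), 06:30 UTC − 7h = 23:30 Taris standard time (rolling into the previous day, 29 March 2018).
The standard-time date in Taris, March 29, 2018, falls between 4 March and 26 October, so daylight saving is in effect and Taris is at UTC−06:00.
06:30 UTC − 6h = 00:30 Taris.

00:30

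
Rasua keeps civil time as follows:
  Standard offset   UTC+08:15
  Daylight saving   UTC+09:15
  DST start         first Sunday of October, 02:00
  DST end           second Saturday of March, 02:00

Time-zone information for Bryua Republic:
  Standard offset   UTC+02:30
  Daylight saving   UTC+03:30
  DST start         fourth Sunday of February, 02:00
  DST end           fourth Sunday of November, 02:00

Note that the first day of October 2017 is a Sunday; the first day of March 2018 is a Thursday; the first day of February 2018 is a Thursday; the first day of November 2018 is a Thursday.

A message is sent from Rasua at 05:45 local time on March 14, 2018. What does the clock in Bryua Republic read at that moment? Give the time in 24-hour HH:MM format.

01:00

1 October 2017 is a Sunday, so the first Sunday is October 1.
1 March 2018 is a Thursday, so the first Saturday is March 3 and the second is March 10.
March 14, 2018 does not fall between 1 October 2017 and 10 March 2018, so daylight saving is not in effect and Rasua is at UTC+08:15.
05:45 Rasua − 8h15m = 21:30 UTC (rolling into the previous day, 13 March 2018).
1 February 2018 is a Thursday, so the first Sunday is February 4 and the fourth is February 25.
1 November 2018 is a Thursday, so the first Sunday is November 4 and the fourth is November 25.
At the standard offset (UTC+02:30), 21:30 UTC + 2h30m = 00:00 Bryua Republic standard time (rolling into the next day, 14 March 2018).
The standard-time date in Bryua Republic, March 14, 2018, falls between 25 February and 25 November, so daylight saving is in effect and Bryua Republic is at UTC+03:30.
21:30 UTC + 3h30m = 01:00 Bryua Republic (rolling into the next day, 14 March 2018).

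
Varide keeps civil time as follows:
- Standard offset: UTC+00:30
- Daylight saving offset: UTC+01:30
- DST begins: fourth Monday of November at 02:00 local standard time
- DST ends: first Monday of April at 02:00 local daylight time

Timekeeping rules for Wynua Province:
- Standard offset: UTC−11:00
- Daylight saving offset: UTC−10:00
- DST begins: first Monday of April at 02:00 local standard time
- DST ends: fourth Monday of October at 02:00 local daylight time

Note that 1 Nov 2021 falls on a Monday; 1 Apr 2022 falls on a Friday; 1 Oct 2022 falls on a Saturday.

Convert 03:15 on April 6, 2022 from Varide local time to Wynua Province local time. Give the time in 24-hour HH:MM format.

1 November 2021 is a Monday, so the first Monday is November 1 and the fourth is November 22.
1 April 2022 is a Friday, so the first Monday is April 4.
April 6, 2022 does not fall between 22 November 2021 and 4 April 2022, so daylight saving is not in effect and Varide is at UTC+00:30.
03:15 Varide − 0h30m = 02:45 UTC.
1 April 2022 is a Friday, so the first Monday is April 4.
1 October 2022 is a Saturday, so the first Monday is October 3 and the fourth is October 24.
At the standard offset (UTC−11:00), 02:45 UTC − 11h = 15:45 Wynua Province standard time (rolling into the previous day, 5 April 2022).
Daylight saving runs 4 April – 24 October; the standard-time date in Wynua Province, April 5, 2022, is inside that window, so Wynua Province is at UTC−10:00.
02:45 UTC − 10h = 16:45 Wynua Province (rolling into the previous day, 5 April 2022).

16:45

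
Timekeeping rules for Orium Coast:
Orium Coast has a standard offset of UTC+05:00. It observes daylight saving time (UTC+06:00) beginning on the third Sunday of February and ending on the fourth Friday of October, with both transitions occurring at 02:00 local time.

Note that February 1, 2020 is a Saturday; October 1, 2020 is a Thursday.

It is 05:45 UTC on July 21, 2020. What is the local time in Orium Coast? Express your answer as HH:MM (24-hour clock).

1 February 2020 is a Saturday, so the first Sunday is February 2 and the third is February 16.
1 October 2020 is a Thursday, so the first Friday is October 2 and the fourth is October 23.
At the standard offset (UTC+05:00), 05:45 UTC + 5h = 10:45 Orium Coast standard time.
The standard-time date in Orium Coast, July 21, 2020, lies within the daylight-saving period (16 February – 23 October), so Orium Coast is on daylight time, UTC+06:00.
05:45 UTC + 6h = 11:45 local.

11:45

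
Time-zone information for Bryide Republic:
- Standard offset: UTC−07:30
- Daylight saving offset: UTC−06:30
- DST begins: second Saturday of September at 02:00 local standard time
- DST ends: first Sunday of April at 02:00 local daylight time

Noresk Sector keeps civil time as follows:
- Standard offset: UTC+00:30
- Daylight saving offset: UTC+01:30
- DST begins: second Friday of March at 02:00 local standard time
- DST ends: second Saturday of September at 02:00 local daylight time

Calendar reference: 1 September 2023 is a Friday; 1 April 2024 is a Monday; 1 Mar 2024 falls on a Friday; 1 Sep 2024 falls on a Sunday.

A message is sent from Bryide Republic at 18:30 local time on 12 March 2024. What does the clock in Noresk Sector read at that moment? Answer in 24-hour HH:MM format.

02:30

1 September 2023 is a Friday, so the first Saturday is September 2 and the second is September 9.
1 April 2024 is a Monday, so the first Sunday is April 7.
12 March 2024 lies within the daylight-saving period (9 September 2023 – 7 April 2024), so Bryide Republic is on daylight time, UTC−06:30.
18:30 Bryide Republic + 6h30m = 01:00 UTC (rolling into the next day, 13 March 2024).
1 March 2024 is a Friday, so the first Friday is March 1 and the second is March 8.
1 September 2024 is a Sunday, so the first Saturday is September 7 and the second is September 14.
At the standard offset (UTC+00:30), 01:00 UTC + 0h30m = 01:30 Noresk Sector standard time.
Daylight saving runs 8 March – 14 September; the standard-time date in Noresk Sector, 13 March 2024, is inside that window, so Noresk Sector is at UTC+01:30.
01:00 UTC + 1h30m = 02:30 Noresk Sector.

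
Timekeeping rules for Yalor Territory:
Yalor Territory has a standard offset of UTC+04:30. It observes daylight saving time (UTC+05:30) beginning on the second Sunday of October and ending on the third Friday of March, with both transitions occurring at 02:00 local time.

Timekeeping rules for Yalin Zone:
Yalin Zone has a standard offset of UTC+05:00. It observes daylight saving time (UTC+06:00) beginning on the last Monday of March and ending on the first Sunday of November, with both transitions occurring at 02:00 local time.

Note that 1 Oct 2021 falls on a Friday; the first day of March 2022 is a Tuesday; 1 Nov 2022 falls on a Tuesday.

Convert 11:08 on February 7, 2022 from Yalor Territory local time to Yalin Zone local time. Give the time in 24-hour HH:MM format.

1 October 2021 is a Friday, so the first Sunday is October 3 and the second is October 10.
1 March 2022 is a Tuesday, so the first Friday is March 4 and the third is March 18.
Daylight saving runs 10 October 2021 – 18 March 2022; February 7, 2022 is inside that window, so Yalor Territory is at UTC+05:30.
11:08 Yalor Territory − 5h30m = 05:38 UTC.
1 March 2022 is a Tuesday, so Mondays fall on 7, 14, 21, 28; the last is March 28.
1 November 2022 is a Tuesday, so the first Sunday is November 6.
At the standard offset (UTC+05:00), 05:38 UTC + 5h = 10:38 Yalin Zone standard time.
Daylight saving runs 28 March – 6 November; the standard-time date in Yalin Zone, February 7, 2022, is outside that window, so Yalin Zone is on standard time at UTC+05:00.
05:38 UTC + 5h = 10:38 Yalin Zone.

10:38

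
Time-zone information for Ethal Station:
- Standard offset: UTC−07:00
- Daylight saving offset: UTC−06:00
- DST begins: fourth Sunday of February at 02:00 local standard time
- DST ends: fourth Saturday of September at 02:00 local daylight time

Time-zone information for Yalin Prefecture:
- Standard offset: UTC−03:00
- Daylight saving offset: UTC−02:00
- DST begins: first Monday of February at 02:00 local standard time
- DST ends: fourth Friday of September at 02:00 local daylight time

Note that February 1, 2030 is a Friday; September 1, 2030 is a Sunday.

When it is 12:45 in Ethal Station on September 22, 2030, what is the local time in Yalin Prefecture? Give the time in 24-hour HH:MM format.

1 February 2030 is a Friday, so the first Sunday is February 3 and the fourth is February 24.
1 September 2030 is a Sunday, so the first Saturday is September 7 and the fourth is September 28.
September 22, 2030 lies within the daylight-saving period (24 February – 28 September), so Ethal Station is on daylight time, UTC−06:00.
12:45 Ethal Station + 6h = 18:45 UTC.
1 February 2030 is a Friday, so the first Monday is February 4.
1 September 2030 is a Sunday, so the first Friday is September 6 and the fourth is September 27.
At the standard offset (UTC−03:00), 18:45 UTC − 3h = 15:45 Yalin Prefecture standard time.
Daylight saving runs 4 February – 27 September; the standard-time date in Yalin Prefecture, September 22, 2030, is inside that window, so Yalin Prefecture is at UTC−02:00.
18:45 UTC − 2h = 16:45 Yalin Prefecture.

16:45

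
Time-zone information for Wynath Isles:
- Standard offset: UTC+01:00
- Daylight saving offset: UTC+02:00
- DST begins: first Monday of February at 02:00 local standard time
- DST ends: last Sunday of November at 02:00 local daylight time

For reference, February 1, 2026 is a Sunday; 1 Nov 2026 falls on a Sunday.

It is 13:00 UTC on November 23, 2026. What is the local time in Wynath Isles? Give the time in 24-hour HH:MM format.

15:00

1 February 2026 is a Sunday, so the first Monday is February 2.
1 November 2026 is a Sunday, so Sundays fall on 1, 8, 15, 22, 29; the last is November 29.
At the standard offset (UTC+01:00), 13:00 UTC + 1h = 14:00 Wynath Isles standard time.
The standard-time date in Wynath Isles, November 23, 2026, falls between 2 February and 29 November, so daylight saving is in effect and Wynath Isles is at UTC+02:00.
13:00 UTC + 2h = 15:00 local.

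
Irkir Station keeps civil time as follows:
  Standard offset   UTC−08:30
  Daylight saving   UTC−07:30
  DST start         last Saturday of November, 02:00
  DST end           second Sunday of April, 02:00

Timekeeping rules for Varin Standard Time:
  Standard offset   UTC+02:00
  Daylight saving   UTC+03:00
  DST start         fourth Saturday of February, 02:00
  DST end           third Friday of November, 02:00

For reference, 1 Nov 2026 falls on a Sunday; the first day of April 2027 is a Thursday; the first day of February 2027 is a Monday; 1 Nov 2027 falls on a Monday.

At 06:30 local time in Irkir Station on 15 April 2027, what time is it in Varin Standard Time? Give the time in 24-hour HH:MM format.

18:00

1 November 2026 is a Sunday, so Saturdays fall on 7, 14, 21, 28; the last is November 28.
1 April 2027 is a Thursday, so the first Sunday is April 4 and the second is April 11.
15 April 2027 is outside the daylight-saving period (28 November 2026 – 11 April 2027), so Irkir Station is on standard time, UTC−08:30.
06:30 Irkir Station + 8h30m = 15:00 UTC.
1 February 2027 is a Monday, so the first Saturday is February 6 and the fourth is February 27.
1 November 2027 is a Monday, so the first Friday is November 5 and the third is November 19.
At the standard offset (UTC+02:00), 15:00 UTC + 2h = 17:00 Varin Standard Time standard time.
The standard-time date in Varin Standard Time, 15 April 2027, lies within the daylight-saving period (27 February – 19 November), so Varin Standard Time is on daylight time, UTC+03:00.
15:00 UTC + 3h = 18:00 Varin Standard Time.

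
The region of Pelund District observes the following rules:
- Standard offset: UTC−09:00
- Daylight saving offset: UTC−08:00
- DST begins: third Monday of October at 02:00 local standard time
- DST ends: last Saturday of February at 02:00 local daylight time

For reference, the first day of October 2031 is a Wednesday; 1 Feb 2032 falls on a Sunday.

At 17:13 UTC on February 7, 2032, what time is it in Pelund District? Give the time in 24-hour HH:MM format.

09:13

1 October 2031 is a Wednesday, so the first Monday is October 6 and the third is October 20.
1 February 2032 is a Sunday, so Saturdays fall on 7, 14, 21, 28; the last is February 28.
At the standard offset (UTC−09:00), 17:13 UTC − 9h = 08:13 Pelund District standard time.
The standard-time date in Pelund District, February 7, 2032, lies within the daylight-saving period (20 October 2031 – 28 February 2032), so Pelund District is on daylight time, UTC−08:00.
17:13 UTC − 8h = 09:13 local.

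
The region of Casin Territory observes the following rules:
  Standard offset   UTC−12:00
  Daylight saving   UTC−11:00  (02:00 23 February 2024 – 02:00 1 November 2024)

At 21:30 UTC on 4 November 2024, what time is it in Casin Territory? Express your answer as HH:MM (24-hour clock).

At the standard offset (UTC−12:00), 21:30 UTC − 12h = 09:30 Casin Territory standard time.
Daylight saving runs 23 February – 1 November; the standard-time date in Casin Territory, 4 November 2024, is outside that window, so Casin Territory is on standard time at UTC−12:00.
21:30 UTC − 12h = 09:30 local.

09:30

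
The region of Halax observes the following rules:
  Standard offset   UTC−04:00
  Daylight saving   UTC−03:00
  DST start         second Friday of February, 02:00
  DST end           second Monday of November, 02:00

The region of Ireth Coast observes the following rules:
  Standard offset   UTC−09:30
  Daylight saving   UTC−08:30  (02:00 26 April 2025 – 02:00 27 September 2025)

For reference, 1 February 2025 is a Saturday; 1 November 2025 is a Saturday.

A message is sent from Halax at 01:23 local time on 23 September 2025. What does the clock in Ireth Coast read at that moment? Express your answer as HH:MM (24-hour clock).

19:53

1 February 2025 is a Saturday, so the first Friday is February 7 and the second is February 14.
1 November 2025 is a Saturday, so the first Monday is November 3 and the second is November 10.
23 September 2025 falls between 14 February and 10 November, so daylight saving is in effect and Halax is at UTC−03:00.
01:23 Halax + 3h = 04:23 UTC.
At the standard offset (UTC−09:30), 04:23 UTC − 9h30m = 18:53 Ireth Coast standard time (rolling into the previous day, 22 September 2025).
The standard-time date in Ireth Coast, 22 September 2025, lies within the daylight-saving period (26 April – 27 September), so Ireth Coast is on daylight time, UTC−08:30.
04:23 UTC − 8h30m = 19:53 Ireth Coast (rolling into the previous day, 22 September 2025).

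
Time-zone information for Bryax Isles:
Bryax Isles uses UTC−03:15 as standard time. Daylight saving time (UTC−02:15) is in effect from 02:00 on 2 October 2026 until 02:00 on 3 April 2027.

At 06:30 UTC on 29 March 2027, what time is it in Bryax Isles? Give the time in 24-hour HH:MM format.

04:15

At the standard offset (UTC−03:15), 06:30 UTC − 3h15m = 03:15 Bryax Isles standard time.
The standard-time date in Bryax Isles, 29 March 2027, lies within the daylight-saving period (2 October 2026 – 3 April 2027), so Bryax Isles is on daylight time, UTC−02:15.
06:30 UTC − 2h15m = 04:15 local.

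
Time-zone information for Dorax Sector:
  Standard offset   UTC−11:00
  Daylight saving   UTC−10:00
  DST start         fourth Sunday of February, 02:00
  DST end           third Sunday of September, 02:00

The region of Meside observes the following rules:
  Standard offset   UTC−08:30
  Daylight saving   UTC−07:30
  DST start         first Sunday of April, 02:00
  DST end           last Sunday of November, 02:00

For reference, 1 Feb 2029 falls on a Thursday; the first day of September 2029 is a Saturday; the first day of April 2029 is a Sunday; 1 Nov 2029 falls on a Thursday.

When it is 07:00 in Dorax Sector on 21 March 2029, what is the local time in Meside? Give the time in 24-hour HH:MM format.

08:30

1 February 2029 is a Thursday, so the first Sunday is February 4 and the fourth is February 25.
1 September 2029 is a Saturday, so the first Sunday is September 2 and the third is September 16.
Daylight saving runs 25 February – 16 September; 21 March 2029 is inside that window, so Dorax Sector is at UTC−10:00.
07:00 Dorax Sector + 10h = 17:00 UTC.
1 April 2029 is a Sunday, so the first Sunday is April 1.
1 November 2029 is a Thursday, so Sundays fall on 4, 11, 18, 25; the last is November 25.
At the standard offset (UTC−08:30), 17:00 UTC − 8h30m = 08:30 Meside standard time.
The standard-time date in Meside, 21 March 2029, is outside the daylight-saving period (1 April – 25 November), so Meside is on standard time, UTC−08:30.
17:00 UTC − 8h30m = 08:30 Meside.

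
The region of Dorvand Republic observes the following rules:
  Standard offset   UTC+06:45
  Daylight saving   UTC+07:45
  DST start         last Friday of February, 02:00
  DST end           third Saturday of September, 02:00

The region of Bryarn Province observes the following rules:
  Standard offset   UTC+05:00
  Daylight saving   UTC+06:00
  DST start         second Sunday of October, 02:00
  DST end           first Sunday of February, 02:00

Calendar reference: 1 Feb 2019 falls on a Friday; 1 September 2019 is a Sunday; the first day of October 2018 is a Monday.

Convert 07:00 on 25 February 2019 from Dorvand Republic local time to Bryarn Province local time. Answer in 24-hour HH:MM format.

04:15

1 February 2019 is a Friday, so Fridays fall on 1, 8, 15, 22; the last is February 22.
1 September 2019 is a Sunday, so the first Saturday is September 7 and the third is September 21.
25 February 2019 lies within the daylight-saving period (22 February – 21 September), so Dorvand Republic is on daylight time, UTC+07:45.
07:00 Dorvand Republic − 7h45m = 23:15 UTC (rolling into the previous day, 24 February 2019).
1 October 2018 is a Monday, so the first Sunday is October 7 and the second is October 14.
1 February 2019 is a Friday, so the first Sunday is February 3.
At the standard offset (UTC+05:00), 23:15 UTC + 5h = 04:15 Bryarn Province standard time (rolling into the next day, 25 February 2019).
The standard-time date in Bryarn Province, 25 February 2019, does not fall between 14 October 2018 and 3 February 2019, so daylight saving is not in effect and Bryarn Province is at UTC+05:00.
23:15 UTC + 5h = 04:15 Bryarn Province (rolling into the next day, 25 February 2019).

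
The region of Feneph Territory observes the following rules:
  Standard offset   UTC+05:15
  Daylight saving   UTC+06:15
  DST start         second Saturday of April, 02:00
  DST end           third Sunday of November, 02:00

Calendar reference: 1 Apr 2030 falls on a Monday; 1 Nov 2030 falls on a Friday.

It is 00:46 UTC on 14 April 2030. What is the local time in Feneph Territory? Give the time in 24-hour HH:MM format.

07:01

1 April 2030 is a Monday, so the first Saturday is April 6 and the second is April 13.
1 November 2030 is a Friday, so the first Sunday is November 3 and the third is November 17.
At the standard offset (UTC+05:15), 00:46 UTC + 5h15m = 06:01 Feneph Territory standard time.
Daylight saving runs 13 April – 17 November; the standard-time date in Feneph Territory, 14 April 2030, is inside that window, so Feneph Territory is at UTC+06:15.
00:46 UTC + 6h15m = 07:01 local.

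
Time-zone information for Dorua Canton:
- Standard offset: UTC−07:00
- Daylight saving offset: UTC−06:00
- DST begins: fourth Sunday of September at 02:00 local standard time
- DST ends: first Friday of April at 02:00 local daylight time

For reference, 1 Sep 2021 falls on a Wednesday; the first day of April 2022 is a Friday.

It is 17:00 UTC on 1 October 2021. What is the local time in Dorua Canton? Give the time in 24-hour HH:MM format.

11:00

1 September 2021 is a Wednesday, so the first Sunday is September 5 and the fourth is September 26.
1 April 2022 is a Friday, so the first Friday is April 1.
At the standard offset (UTC−07:00), 17:00 UTC − 7h = 10:00 Dorua Canton standard time.
The standard-time date in Dorua Canton, 1 October 2021, lies within the daylight-saving period (26 September 2021 – 1 April 2022), so Dorua Canton is on daylight time, UTC−06:00.
17:00 UTC − 6h = 11:00 local.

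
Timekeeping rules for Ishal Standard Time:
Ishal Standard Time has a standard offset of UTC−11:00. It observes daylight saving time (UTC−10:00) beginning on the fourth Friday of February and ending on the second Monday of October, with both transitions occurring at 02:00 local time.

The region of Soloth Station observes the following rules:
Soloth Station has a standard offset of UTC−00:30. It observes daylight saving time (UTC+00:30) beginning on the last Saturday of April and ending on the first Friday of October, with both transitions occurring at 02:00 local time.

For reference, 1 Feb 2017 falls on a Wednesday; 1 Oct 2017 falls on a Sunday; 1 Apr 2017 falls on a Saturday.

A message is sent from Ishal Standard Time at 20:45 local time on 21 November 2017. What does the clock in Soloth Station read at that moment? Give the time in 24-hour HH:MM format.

1 February 2017 is a Wednesday, so the first Friday is February 3 and the fourth is February 24.
1 October 2017 is a Sunday, so the first Monday is October 2 and the second is October 9.
Daylight saving runs 24 February – 9 October; 21 November 2017 is outside that window, so Ishal Standard Time is on standard time at UTC−11:00.
20:45 Ishal Standard Time + 11h = 07:45 UTC (rolling into the next day, 22 November 2017).
1 April 2017 is a Saturday, so Saturdays fall on 1, 8, 15, 22, 29; the last is April 29.
1 October 2017 is a Sunday, so the first Friday is October 6.
At the standard offset (UTC−00:30), 07:45 UTC − 0h30m = 07:15 Soloth Station standard time.
The standard-time date in Soloth Station, 22 November 2017, is outside the daylight-saving period (29 April – 6 October), so Soloth Station is on standard time, UTC−00:30.
07:45 UTC − 0h30m = 07:15 Soloth Station.

07:15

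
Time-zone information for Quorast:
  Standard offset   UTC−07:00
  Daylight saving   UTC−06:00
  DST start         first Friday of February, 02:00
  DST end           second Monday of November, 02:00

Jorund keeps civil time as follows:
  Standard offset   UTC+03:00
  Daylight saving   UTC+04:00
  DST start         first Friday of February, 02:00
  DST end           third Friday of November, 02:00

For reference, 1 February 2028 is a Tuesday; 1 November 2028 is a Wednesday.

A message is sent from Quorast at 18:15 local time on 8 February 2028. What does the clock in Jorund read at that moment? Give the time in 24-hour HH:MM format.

1 February 2028 is a Tuesday, so the first Friday is February 4.
1 November 2028 is a Wednesday, so the first Monday is November 6 and the second is November 13.
8 February 2028 lies within the daylight-saving period (4 February – 13 November), so Quorast is on daylight time, UTC−06:00.
18:15 Quorast + 6h = 00:15 UTC (rolling into the next day, 9 February 2028).
1 February 2028 is a Tuesday, so the first Friday is February 4.
1 November 2028 is a Wednesday, so the first Friday is November 3 and the third is November 17.
At the standard offset (UTC+03:00), 00:15 UTC + 3h = 03:15 Jorund standard time.
The standard-time date in Jorund, 9 February 2028, falls between 4 February and 17 November, so daylight saving is in effect and Jorund is at UTC+04:00.
00:15 UTC + 4h = 04:15 Jorund.

04:15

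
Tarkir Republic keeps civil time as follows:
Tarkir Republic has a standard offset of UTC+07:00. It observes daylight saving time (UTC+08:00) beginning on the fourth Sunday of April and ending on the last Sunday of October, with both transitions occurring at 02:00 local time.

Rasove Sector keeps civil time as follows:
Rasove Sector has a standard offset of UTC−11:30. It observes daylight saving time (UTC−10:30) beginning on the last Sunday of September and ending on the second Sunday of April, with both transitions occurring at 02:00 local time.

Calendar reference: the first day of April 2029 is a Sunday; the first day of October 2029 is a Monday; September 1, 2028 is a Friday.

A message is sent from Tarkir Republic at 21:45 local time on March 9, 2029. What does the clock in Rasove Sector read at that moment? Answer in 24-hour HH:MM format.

1 April 2029 is a Sunday, so the first Sunday is April 1 and the fourth is April 22.
1 October 2029 is a Monday, so Sundays fall on 7, 14, 21, 28; the last is October 28.
Daylight saving runs 22 April – 28 October; March 9, 2029 is outside that window, so Tarkir Republic is on standard time at UTC+07:00.
21:45 Tarkir Republic − 7h = 14:45 UTC.
1 September 2028 is a Friday, so Sundays fall on 3, 10, 17, 24; the last is September 24.
1 April 2029 is a Sunday, so the first Sunday is April 1 and the second is April 8.
At the standard offset (UTC−11:30), 14:45 UTC − 11h30m = 03:15 Rasove Sector standard time.
Daylight saving runs 24 September 2028 – 8 April 2029; the standard-time date in Rasove Sector, March 9, 2029, is inside that window, so Rasove Sector is at UTC−10:30.
14:45 UTC − 10h30m = 04:15 Rasove Sector.

04:15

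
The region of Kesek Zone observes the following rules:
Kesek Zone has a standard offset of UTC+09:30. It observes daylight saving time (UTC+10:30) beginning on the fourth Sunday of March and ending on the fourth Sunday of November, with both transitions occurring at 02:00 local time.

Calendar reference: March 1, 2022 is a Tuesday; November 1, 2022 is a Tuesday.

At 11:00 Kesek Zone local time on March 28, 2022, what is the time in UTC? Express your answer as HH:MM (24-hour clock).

1 March 2022 is a Tuesday, so the first Sunday is March 6 and the fourth is March 27.
1 November 2022 is a Tuesday, so the first Sunday is November 6 and the fourth is November 27.
March 28, 2022 lies within the daylight-saving period (27 March – 27 November), so Kesek Zone is on daylight time, UTC+10:30.
11:00 local − 10h30m = 00:30 UTC.

00:30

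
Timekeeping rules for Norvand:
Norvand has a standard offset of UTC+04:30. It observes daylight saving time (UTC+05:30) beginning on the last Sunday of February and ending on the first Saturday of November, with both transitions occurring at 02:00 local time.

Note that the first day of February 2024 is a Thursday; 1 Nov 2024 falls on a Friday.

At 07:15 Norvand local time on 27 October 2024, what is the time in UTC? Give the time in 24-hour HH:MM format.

01:45

1 February 2024 is a Thursday, so Sundays fall on 4, 11, 18, 25; the last is February 25.
1 November 2024 is a Friday, so the first Saturday is November 2.
27 October 2024 lies within the daylight-saving period (25 February – 2 November), so Norvand is on daylight time, UTC+05:30.
07:15 local − 5h30m = 01:45 UTC.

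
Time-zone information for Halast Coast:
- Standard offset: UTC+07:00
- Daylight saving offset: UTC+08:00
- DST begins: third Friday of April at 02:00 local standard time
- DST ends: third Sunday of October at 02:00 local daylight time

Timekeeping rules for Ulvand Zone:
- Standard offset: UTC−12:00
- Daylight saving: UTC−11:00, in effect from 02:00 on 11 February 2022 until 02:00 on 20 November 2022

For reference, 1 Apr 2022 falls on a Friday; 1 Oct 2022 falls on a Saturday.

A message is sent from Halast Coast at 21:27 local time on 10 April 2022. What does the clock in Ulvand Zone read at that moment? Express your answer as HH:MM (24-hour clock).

03:27

1 April 2022 is a Friday, so the first Friday is April 1 and the third is April 15.
1 October 2022 is a Saturday, so the first Sunday is October 2 and the third is October 16.
10 April 2022 is outside the daylight-saving period (15 April – 16 October), so Halast Coast is on standard time, UTC+07:00.
21:27 Halast Coast − 7h = 14:27 UTC.
At the standard offset (UTC−12:00), 14:27 UTC − 12h = 02:27 Ulvand Zone standard time.
Daylight saving runs 11 February – 20 November; the standard-time date in Ulvand Zone, 10 April 2022, is inside that window, so Ulvand Zone is at UTC−11:00.
14:27 UTC − 11h = 03:27 Ulvand Zone.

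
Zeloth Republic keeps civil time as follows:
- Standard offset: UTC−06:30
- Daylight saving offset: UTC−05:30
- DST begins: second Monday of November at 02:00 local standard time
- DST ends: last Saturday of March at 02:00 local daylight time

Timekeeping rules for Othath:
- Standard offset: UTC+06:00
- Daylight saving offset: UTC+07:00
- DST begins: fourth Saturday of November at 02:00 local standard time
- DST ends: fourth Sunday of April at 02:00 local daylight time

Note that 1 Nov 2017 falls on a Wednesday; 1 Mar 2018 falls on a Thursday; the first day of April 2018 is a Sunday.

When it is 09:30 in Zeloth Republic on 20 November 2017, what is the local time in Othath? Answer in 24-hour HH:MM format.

21:00

1 November 2017 is a Wednesday, so the first Monday is November 6 and the second is November 13.
1 March 2018 is a Thursday, so Saturdays fall on 3, 10, 17, 24, 31; the last is March 31.
20 November 2017 falls between 13 November 2017 and 31 March 2018, so daylight saving is in effect and Zeloth Republic is at UTC−05:30.
09:30 Zeloth Republic + 5h30m = 15:00 UTC.
1 November 2017 is a Wednesday, so the first Saturday is November 4 and the fourth is November 25.
1 April 2018 is a Sunday, so the first Sunday is April 1 and the fourth is April 22.
At the standard offset (UTC+06:00), 15:00 UTC + 6h = 21:00 Othath standard time.
The standard-time date in Othath, 20 November 2017, does not fall between 25 November 2017 and 22 April 2018, so daylight saving is not in effect and Othath is at UTC+06:00.
15:00 UTC + 6h = 21:00 Othath.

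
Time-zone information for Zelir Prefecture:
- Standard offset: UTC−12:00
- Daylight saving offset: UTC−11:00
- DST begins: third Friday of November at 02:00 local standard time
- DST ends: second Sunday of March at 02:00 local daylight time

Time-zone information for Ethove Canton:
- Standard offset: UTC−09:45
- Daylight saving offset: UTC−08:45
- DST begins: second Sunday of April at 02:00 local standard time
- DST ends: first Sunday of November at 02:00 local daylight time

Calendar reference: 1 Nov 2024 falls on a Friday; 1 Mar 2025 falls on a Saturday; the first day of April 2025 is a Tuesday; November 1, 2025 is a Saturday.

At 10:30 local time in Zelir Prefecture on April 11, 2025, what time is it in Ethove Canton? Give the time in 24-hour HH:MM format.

1 November 2024 is a Friday, so the first Friday is November 1 and the third is November 15.
1 March 2025 is a Saturday, so the first Sunday is March 2 and the second is March 9.
April 11, 2025 does not fall between 15 November 2024 and 9 March 2025, so daylight saving is not in effect and Zelir Prefecture is at UTC−12:00.
10:30 Zelir Prefecture + 12h = 22:30 UTC.
1 April 2025 is a Tuesday, so the first Sunday is April 6 and the second is April 13.
1 November 2025 is a Saturday, so the first Sunday is November 2.
At the standard offset (UTC−09:45), 22:30 UTC − 9h45m = 12:45 Ethove Canton standard time.
Daylight saving runs 13 April – 2 November; the standard-time date in Ethove Canton, April 11, 2025, is outside that window, so Ethove Canton is on standard time at UTC−09:45.
22:30 UTC − 9h45m = 12:45 Ethove Canton.

12:45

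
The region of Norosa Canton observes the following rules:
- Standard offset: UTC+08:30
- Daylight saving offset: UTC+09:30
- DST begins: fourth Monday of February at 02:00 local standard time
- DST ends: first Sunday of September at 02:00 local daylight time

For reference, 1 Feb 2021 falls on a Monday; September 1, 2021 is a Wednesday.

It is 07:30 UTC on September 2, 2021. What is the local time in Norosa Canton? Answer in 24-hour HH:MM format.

17:00

1 February 2021 is a Monday, so the first Monday is February 1 and the fourth is February 22.
1 September 2021 is a Wednesday, so the first Sunday is September 5.
At the standard offset (UTC+08:30), 07:30 UTC + 8h30m = 16:00 Norosa Canton standard time.
The standard-time date in Norosa Canton, September 2, 2021, falls between 22 February and 5 September, so daylight saving is in effect and Norosa Canton is at UTC+09:30.
07:30 UTC + 9h30m = 17:00 local.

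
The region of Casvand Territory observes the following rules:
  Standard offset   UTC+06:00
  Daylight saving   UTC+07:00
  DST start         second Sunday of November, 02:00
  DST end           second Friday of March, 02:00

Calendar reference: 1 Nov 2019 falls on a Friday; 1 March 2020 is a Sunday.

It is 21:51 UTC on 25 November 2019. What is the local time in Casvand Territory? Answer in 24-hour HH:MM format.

1 November 2019 is a Friday, so the first Sunday is November 3 and the second is November 10.
1 March 2020 is a Sunday, so the first Friday is March 6 and the second is March 13.
At the standard offset (UTC+06:00), 21:51 UTC + 6h = 03:51 Casvand Territory standard time (rolling into the next day, 26 November 2019).
Daylight saving runs 10 November 2019 – 13 March 2020; the standard-time date in Casvand Territory, 26 November 2019, is inside that window, so Casvand Territory is at UTC+07:00.
21:51 UTC + 7h = 04:51 local (rolling into the next day, 26 November 2019).

04:51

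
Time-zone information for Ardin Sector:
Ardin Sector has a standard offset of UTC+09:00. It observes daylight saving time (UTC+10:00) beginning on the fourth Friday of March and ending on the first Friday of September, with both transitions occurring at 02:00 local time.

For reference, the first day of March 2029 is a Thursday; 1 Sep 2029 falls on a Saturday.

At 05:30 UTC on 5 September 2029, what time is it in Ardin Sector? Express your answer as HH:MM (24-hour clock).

1 March 2029 is a Thursday, so the first Friday is March 2 and the fourth is March 23.
1 September 2029 is a Saturday, so the first Friday is September 7.
At the standard offset (UTC+09:00), 05:30 UTC + 9h = 14:30 Ardin Sector standard time.
The standard-time date in Ardin Sector, 5 September 2029, falls between 23 March and 7 September, so daylight saving is in effect and Ardin Sector is at UTC+10:00.
05:30 UTC + 10h = 15:30 local.

15:30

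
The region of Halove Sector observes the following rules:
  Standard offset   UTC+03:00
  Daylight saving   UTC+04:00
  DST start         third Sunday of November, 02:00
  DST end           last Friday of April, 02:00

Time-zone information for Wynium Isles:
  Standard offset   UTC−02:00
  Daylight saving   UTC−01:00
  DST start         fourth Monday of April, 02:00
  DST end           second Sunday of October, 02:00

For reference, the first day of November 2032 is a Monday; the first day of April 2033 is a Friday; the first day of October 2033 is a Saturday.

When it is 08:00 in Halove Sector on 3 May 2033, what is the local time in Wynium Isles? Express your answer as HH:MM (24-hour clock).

04:00

1 November 2032 is a Monday, so the first Sunday is November 7 and the third is November 21.
1 April 2033 is a Friday, so Fridays fall on 1, 8, 15, 22, 29; the last is April 29.
3 May 2033 is outside the daylight-saving period (21 November 2032 – 29 April 2033), so Halove Sector is on standard time, UTC+03:00.
08:00 Halove Sector − 3h = 05:00 UTC.
1 April 2033 is a Friday, so the first Monday is April 4 and the fourth is April 25.
1 October 2033 is a Saturday, so the first Sunday is October 2 and the second is October 9.
At the standard offset (UTC−02:00), 05:00 UTC − 2h = 03:00 Wynium Isles standard time.
Daylight saving runs 25 April – 9 October; the standard-time date in Wynium Isles, 3 May 2033, is inside that window, so Wynium Isles is at UTC−01:00.
05:00 UTC − 1h = 04:00 Wynium Isles.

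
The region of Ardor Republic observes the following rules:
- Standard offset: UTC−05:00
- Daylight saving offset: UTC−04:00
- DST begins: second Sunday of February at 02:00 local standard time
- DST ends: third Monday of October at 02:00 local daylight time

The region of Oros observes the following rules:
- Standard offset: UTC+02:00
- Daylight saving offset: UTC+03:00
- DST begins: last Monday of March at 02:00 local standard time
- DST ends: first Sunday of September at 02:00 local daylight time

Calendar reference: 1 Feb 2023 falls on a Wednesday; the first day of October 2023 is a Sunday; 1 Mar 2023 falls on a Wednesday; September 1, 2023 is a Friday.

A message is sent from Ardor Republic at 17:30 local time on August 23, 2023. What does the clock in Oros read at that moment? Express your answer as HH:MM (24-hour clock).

00:30

1 February 2023 is a Wednesday, so the first Sunday is February 5 and the second is February 12.
1 October 2023 is a Sunday, so the first Monday is October 2 and the third is October 16.
August 23, 2023 falls between 12 February and 16 October, so daylight saving is in effect and Ardor Republic is at UTC−04:00.
17:30 Ardor Republic + 4h = 21:30 UTC.
1 March 2023 is a Wednesday, so Mondays fall on 6, 13, 20, 27; the last is March 27.
1 September 2023 is a Friday, so the first Sunday is September 3.
At the standard offset (UTC+02:00), 21:30 UTC + 2h = 23:30 Oros standard time.
The standard-time date in Oros, August 23, 2023, falls between 27 March and 3 September, so daylight saving is in effect and Oros is at UTC+03:00.
21:30 UTC + 3h = 00:30 Oros (rolling into the next day, 24 August 2023).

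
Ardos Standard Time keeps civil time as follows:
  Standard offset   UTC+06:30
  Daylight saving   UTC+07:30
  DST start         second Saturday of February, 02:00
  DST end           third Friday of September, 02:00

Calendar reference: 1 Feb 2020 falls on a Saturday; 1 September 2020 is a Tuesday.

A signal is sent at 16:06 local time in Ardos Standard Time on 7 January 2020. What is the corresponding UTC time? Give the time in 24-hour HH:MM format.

1 February 2020 is a Saturday, so the first Saturday is February 1 and the second is February 8.
1 September 2020 is a Tuesday, so the first Friday is September 4 and the third is September 18.
7 January 2020 is outside the daylight-saving period (8 February – 18 September), so Ardos Standard Time is on standard time, UTC+06:30.
16:06 local − 6h30m = 09:36 UTC.

09:36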